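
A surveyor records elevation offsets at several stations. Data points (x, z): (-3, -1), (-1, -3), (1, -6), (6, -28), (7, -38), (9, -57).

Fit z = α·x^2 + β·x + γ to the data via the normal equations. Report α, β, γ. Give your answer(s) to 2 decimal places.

α = -0.47, β = -1.70, γ = -3.01

AᵀA·[α, β, γ]ᵀ = Aᵀz reads: 10341·α + 1261·β + 177·γ = -7505;  1261·α + 177·β + 19·γ = -947;  177·α + 19·β + 6·γ = -133.
Inverting the 3×3 Gram matrix, [α, β, γ]ᵀ = [-150277/322284, -183163/107428, -485371/161142]ᵀ.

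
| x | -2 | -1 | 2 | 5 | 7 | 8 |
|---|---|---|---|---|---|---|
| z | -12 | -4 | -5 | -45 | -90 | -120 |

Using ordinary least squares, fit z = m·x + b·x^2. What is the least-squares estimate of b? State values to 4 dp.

b = -2.0775

AᵀA·[m, b]ᵀ = Aᵀz reads: 147·m + 979·b = -1797;  979·m + 7155·b = -13287.
det = 147·7155 − 979² = 93344.
m = ((-1797)·7155 − 979·(-13287))/93344 = 75219/46672; b = (147·(-13287) − 979·(-1797))/93344 = -96963/46672.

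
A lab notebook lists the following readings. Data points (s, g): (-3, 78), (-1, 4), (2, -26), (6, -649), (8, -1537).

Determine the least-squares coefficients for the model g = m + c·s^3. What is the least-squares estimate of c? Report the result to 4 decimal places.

From the data, Σ1 = 5, Σs^3 = 708, Σs^3·s^3 = 309594.
For Xᵀg: Σg = -2130, Σs^3·g = -929446.
Eliminating c: 309594·(row 1) − 708·(row 2) gives 1046706·m = 309594·(-2130) − 708·(-929446) = -1387452, so m = -231242/174451.
Then c = ((-929446) − 708·(-231242/174451))/309594 = -1569595/523353.

c = -2.9991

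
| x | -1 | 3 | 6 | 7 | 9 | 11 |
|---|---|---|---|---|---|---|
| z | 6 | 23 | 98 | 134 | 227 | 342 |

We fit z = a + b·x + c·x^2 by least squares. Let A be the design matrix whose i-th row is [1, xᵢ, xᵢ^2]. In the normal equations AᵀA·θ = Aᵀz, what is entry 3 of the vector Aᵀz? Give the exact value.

70076

Entry 3 ↔ basis x^2, so (Aᵀz)_{3} = Σᵢ (x^2)·zᵢ = (1)·(6) + (9)·(23) + (36)·(98) + (49)·(134) + (81)·(227) + (121)·(342) = 70076.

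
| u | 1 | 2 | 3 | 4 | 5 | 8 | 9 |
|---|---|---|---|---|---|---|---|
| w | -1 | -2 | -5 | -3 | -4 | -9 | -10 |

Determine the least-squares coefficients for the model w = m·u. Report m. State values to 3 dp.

m = -1.070

Compute the Gram sums: Σu·u = 200.
And Σu·w = -214.
XᵀX·[m]ᵀ = Xᵀw becomes [[200]]·[m]ᵀ = [-214]ᵀ.
m = (-214)/200 = -1.07.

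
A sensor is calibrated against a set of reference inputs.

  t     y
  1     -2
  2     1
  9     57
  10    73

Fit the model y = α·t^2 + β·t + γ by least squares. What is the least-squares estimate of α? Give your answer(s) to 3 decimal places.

α = 0.813

Sums needed: Σt^2·t^2 = 16578, Σt^2·t = 1738, Σt^2 = 186, Σt·t = 186, Σt = 22, Σ1 = 4.
Right-hand side: Σt^2·y = 11919, Σt·y = 1243, Σy = 129.
Inverting the 3×3 Gram matrix, [α, β, γ]ᵀ = [13/16, -759/1040, -789/520]ᵀ.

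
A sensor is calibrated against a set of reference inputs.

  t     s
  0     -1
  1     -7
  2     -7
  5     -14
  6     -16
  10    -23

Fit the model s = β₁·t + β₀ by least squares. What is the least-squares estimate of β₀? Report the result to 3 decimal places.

β₀ = -3.048

Normal-equation sums: Σt·t = 166, Σt = 24, Σ1 = 6.
Moment sums: Σt·s = -417, Σs = -68.
Eliminating β₀: 6·(row 1) − 24·(row 2) gives 420·β₁ = 6·(-417) − 24·(-68) = -870, so β₁ = -29/14.
Then β₀ = ((-68) − 24·(-29/14))/6 = -64/21.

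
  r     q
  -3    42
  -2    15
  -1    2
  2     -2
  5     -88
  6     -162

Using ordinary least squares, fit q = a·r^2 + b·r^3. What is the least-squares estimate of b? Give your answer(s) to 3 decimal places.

Forming XᵀX = [[2035, 10657]; [10657, 63139]] and Xᵀq = [-7600, -47264]ᵀ gives XᵀX·[a, b]ᵀ = Xᵀq.
Determinant 2035·63139 − 10657² = 14916216.
a = ((-7600)·63139 − 10657·(-47264))/14916216 = 2979506/1864527; b = (2035·(-47264) − 10657·(-7600))/14916216 = -1898630/1864527.

b = -1.018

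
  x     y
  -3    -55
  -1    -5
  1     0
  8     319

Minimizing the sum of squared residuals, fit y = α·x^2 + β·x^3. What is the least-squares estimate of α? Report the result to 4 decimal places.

AᵀA·[α, β]ᵀ = Aᵀy reads: 4179·α + 32525·β = 19916;  32525·α + 262875·β = 164818.
(Σx^2·x^2 = 4179, Σx^2·x^3 = 32525, Σx^3·x^3 = 262875, Σx^2·y = 19916, Σx^3·y = 164818.)
Eliminating β: 262875·(row 1) − 32525·(row 2) gives 40679000·α = 262875·19916 − 32525·164818 = -125286950, so α = -131881/42820.
Then β = (164818 − 32525·(-131881/42820))/262875 = 1079119/1070500.

α = -3.0799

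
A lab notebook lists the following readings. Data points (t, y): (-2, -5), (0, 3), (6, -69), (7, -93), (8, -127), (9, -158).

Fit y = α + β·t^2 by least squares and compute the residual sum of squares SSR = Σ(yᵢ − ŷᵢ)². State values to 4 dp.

Compute the Gram sums: Σ1 = 6, Σt^2 = 234, Σt^2·t^2 = 14370.
And Σy = -449, Σt^2·y = -27987.
Normal equations: [[6, 234]; [234, 14370]]·[α, β]ᵀ = [-449, -27987]ᵀ.
Eliminating β: 14370·(row 1) − 234·(row 2) gives 31464·α = 14370·(-449) − 234·(-27987) = 96828, so α = 8069/2622.
Then β = ((-27987) − 234·(8069/2622))/14370 = -873/437.
Residuals: -227/2622, -203/2622, -419/2622, 4747/2622, -5831/2622, 1933/2622; SSR = 23089/2622.

SSR = 8.8059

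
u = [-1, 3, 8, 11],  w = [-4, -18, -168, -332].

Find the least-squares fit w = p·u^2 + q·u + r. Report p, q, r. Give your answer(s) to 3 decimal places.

Entries of XᵀX: Σu^2·u^2 = 18819, Σu^2·u = 1869, Σu^2 = 195, Σu·u = 195, Σu = 21, Σ1 = 4.
For Xᵀw: Σu^2·w = -51090, Σu·w = -5046, Σw = -522.
Row-reducing yields p = -12471/4156, q = 11321/4156, r = 1542/1039.

p = -3.001, q = 2.724, r = 1.484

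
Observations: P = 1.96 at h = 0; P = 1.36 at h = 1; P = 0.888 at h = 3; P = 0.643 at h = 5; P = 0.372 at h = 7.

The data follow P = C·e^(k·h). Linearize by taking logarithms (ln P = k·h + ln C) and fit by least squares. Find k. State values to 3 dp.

With ln Pᵢ as the transformed response and hᵢ as the regressor:
AᵀA = [[84.0000, 16.0000]; [16.0000, 5]], rhs = [-9.1789, -0.5688]ᵀ  (here Σh = 16.0000, Σ(h)² = 84.0000, Σln P = -0.5688, Σh·ln P = -9.1789).
Δ = 84.0000·5 − (16.0000)² = 164.0000; k = (-9.1789·5 − 16.0000·-0.5688)/164.0000 = -0.22435, ln C = (84.0000·-0.5688 − 16.0000·-9.1789)/164.0000 = 0.60416.

k = -0.224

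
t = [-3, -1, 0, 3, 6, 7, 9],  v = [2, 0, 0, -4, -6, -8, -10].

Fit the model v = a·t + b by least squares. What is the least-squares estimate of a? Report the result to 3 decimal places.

a = -1.000

Normal-equation sums: Σt·t = 185, Σt = 21, Σ1 = 7.
Moment sums: Σt·v = -200, Σv = -26.
AᵀA·[a, b]ᵀ = Aᵀv becomes [[185, 21]; [21, 7]]·[a, b]ᵀ = [-200, -26]ᵀ.
Eliminating b: 7·(row 1) − 21·(row 2) gives 854·a = 7·(-200) − 21·(-26) = -854, so a = -1.
Then b = ((-26) − 21·(-1))/7 = -5/7.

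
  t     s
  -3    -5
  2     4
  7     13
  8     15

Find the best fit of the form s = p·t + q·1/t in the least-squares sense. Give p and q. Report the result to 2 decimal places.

Normal-equation sums: Σt·t = 126, Σt·1/t = 4, Σ1/t·1/t = 11209/28224.
Moment sums: Σt·s = 234, Σ1/t·s = 1243/168.
XᵀX·[p, q]ᵀ = Xᵀs becomes [[126, 4]; [4, 11209/28224]]·[p, q]ᵀ = [234, 1243/168]ᵀ.
Eliminating q: (11209/28224)·(row 1) − 4·(row 2) gives (7625/224)·p = (11209/28224)·234 − 4·(1243/168) = 297935/4704, so p = 59587/32025.
Then q = ((1243/168) − 4·(59587/32025))/(11209/28224) = -168/1525.

p = 1.86, q = -0.11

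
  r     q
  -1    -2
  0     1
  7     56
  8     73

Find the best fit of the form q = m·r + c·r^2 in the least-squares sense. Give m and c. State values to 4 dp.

The normal equations are: 114·m + 854·c = 978;  854·m + 6498·c = 7414.
(Σr·r = 114, Σr·r^2 = 854, Σr^2·r^2 = 6498, Σr·q = 978, Σr^2·q = 7414.)
Eliminating c: 6498·(row 1) − 854·(row 2) gives 11456·m = 6498·978 − 854·7414 = 23488, so m = 367/179.
Then c = (7414 − 854·(367/179))/6498 = 156/179.

m = 2.0503, c = 0.8715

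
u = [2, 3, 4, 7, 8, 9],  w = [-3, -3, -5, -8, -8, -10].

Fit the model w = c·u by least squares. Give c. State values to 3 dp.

c = -1.099

Compute the Gram sums: Σu·u = 223.
For Aᵀw: Σu·w = -245.
So AᵀA·[c]ᵀ = Aᵀw: [[223]]·[c]ᵀ = [-245]ᵀ.
Hence c = -245 / 223 ≈ -1.09865.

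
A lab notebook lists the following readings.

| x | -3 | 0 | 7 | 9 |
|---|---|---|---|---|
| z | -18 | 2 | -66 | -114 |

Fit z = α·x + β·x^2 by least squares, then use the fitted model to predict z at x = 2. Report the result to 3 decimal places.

Setting ∂/∂α … = 0 gives: 139·α + 1045·β = -1434;  1045·α + 9043·β = -12630.
(Σx·x = 139, Σx·x^2 = 1045, Σx^2·x^2 = 9043, Σx·z = -1434, Σx^2·z = -12630.)
Eliminating β: 9043·(row 1) − 1045·(row 2) gives 164952·α = 9043·(-1434) − 1045·(-12630) = 230688, so α = 3204/2291.
Then β = ((-12630) − 1045·(3204/2291))/9043 = -3570/2291.
At x = 2: ẑ = (3204/2291)·(2) + (-3570/2291)·(4) = -7872/2291.

ẑ = -3.436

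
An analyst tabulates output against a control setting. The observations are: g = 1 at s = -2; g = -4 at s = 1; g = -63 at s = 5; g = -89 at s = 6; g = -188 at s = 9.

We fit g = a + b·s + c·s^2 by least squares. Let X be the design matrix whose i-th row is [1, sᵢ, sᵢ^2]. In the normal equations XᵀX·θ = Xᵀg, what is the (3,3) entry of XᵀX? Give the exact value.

8499

Row 3 ↔ basis s^2, column 3 ↔ basis s^2, so (XᵀX)_{3,3} = Σᵢ (s^2)·(s^2) = (4)·(4) + (1)·(1) + (25)·(25) + (36)·(36) + (81)·(81) = 8499.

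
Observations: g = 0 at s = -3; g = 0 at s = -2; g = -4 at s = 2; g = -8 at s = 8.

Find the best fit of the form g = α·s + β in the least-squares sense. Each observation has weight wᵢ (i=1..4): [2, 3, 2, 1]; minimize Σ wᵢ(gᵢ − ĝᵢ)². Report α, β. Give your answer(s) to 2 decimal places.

α = -0.78, β = -2.00

Entries of XᵀWX: Σwᵢ·s·s = 102, Σwᵢ·s = 0, Σwᵢ·1 = 8.
And Σwᵢ·s·g = -80, Σwᵢ·g = -16.
Normal equations: [[102, 0]; [0, 8]]·[α, β]ᵀ = [-80, -16]ᵀ.
Eliminating β: 8·(row 1) − 0·(row 2) gives 816·α = 8·(-80) − 0·(-16) = -640, so α = -40/51.
Then β = ((-16) − 0·(-40/51))/8 = -2.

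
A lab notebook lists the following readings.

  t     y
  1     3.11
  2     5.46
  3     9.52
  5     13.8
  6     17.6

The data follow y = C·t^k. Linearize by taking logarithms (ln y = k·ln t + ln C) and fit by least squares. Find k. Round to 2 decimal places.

k = 0.97

Taking logs, ln y = k·ln t + ln C, so regress ln y on ln t.
XᵀX = [[7.4881, 5.1930]; [5.1930, 5]], rhs = [13.0150, 10.5780]ᵀ  (here Σln t = 5.1930, Σ(ln t)² = 7.4881, Σln y = 10.5780, Σln t·ln y = 13.0150).
Δ = 7.4881·5 − (5.1930)² = 10.4737; k = (13.0150·5 − 5.1930·10.5780)/10.4737 = 0.96851, ln C = (7.4881·10.5780 − 5.1930·13.0150)/10.4737 = 1.10973.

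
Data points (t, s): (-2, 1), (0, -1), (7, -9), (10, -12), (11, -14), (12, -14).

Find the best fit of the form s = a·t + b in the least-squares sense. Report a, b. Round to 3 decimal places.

The normal equations are: 418·a + 38·b = -507;  38·a + 6·b = -49.
(Σt·t = 418, Σt = 38, Σ1 = 6, Σt·s = -507, Σs = -49.)
Determinant 418·6 − 38² = 1064.
a = ((-507)·6 − 38·(-49))/1064 = -295/266; b = (418·(-49) − 38·(-507))/1064 = -8/7.

a = -1.109, b = -1.143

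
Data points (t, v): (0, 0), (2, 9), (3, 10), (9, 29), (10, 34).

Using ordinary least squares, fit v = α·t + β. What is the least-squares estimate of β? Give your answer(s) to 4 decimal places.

β = 0.8426

Normal-equation sums: Σt·t = 194, Σt = 24, Σ1 = 5.
Moment sums: Σt·v = 649, Σv = 82.
So MᵀM·[α, β]ᵀ = Mᵀv: [[194, 24]; [24, 5]]·[α, β]ᵀ = [649, 82]ᵀ.
Eliminating β: 5·(row 1) − 24·(row 2) gives 394·α = 5·649 − 24·82 = 1277, so α = 1277/394.
Then β = (82 − 24·(1277/394))/5 = 166/197.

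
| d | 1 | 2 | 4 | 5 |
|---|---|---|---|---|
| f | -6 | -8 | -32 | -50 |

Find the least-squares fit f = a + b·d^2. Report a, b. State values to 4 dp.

a = -2.3089, b = -1.8862

Entries of XᵀX: Σ1 = 4, Σd^2 = 46, Σd^2·d^2 = 898.
Moment sums: Σf = -96, Σd^2·f = -1800.
det = 4·898 − 46² = 1476.
a = ((-96)·898 − 46·(-1800))/1476 = -284/123; b = (4·(-1800) − 46·(-96))/1476 = -232/123.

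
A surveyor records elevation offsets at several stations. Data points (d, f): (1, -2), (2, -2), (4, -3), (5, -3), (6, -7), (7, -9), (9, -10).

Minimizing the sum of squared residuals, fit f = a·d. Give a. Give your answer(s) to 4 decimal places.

The normal system AᵀA·[a]ᵀ = Aᵀf is [[212]]·[a]ᵀ = [-228]ᵀ.
a = (-228)/212 = -1.07547.

a = -1.0755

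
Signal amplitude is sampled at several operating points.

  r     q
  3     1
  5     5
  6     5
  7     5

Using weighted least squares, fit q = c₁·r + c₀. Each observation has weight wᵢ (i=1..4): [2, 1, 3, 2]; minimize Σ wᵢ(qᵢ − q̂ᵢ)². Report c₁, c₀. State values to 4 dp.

c₁ = 1.0629, c₀ = -1.7133

Setting ∂/∂c₁ … = 0 gives: 249·c₁ + 43·c₀ = 191;  43·c₁ + 8·c₀ = 32.
Δ = 249·8 − 43² = 143.
c₁ = (191·8 − 43·32)/143 = 152/143; c₀ = (249·32 − 43·191)/143 = -245/143.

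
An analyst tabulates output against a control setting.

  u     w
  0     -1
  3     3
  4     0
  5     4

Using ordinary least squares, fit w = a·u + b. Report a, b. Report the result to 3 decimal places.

a = 0.786, b = -0.857

MᵀM·[a, b]ᵀ = Mᵀw reads: 50·a + 12·b = 29;  12·a + 4·b = 6.
Determinant 50·4 − 12² = 56.
a = (29·4 − 12·6)/56 = 11/14; b = (50·6 − 12·29)/56 = -6/7.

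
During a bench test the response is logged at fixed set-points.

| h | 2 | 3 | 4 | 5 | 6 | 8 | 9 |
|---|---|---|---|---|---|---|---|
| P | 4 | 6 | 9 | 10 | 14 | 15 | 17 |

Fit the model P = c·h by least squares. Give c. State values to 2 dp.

c = 2.00

Forming XᵀX = [[235]] and XᵀP = [469]ᵀ gives XᵀX·[c]ᵀ = XᵀP.
Hence c = 469 / 235 ≈ 1.99574.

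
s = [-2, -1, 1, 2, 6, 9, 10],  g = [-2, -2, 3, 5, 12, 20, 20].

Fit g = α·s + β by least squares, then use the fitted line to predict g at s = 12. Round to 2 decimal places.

ĝ = 24.59

The normal equations are: 227·α + 25·β = 471;  25·α + 7·β = 56.
(Σs·s = 227, Σs = 25, Σ1 = 7, Σs·g = 471, Σg = 56.)
Δ = 227·7 − 25² = 964.
α = (471·7 − 25·56)/964 = 1897/964; β = (227·56 − 25·471)/964 = 937/964.
At s = 12: ĝ = (1897/964)·(12) + (937/964)·(1) = 23701/964.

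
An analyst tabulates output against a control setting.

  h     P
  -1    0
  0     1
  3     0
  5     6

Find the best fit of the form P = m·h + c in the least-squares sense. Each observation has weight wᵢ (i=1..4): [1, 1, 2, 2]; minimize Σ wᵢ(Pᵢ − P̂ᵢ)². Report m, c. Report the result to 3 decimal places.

m = 0.873, c = -0.016

Forming XᵀWX = [[69, 15]; [15, 6]] and XᵀWP = [60, 13]ᵀ gives XᵀWX·[m, c]ᵀ = XᵀWP.
Determinant 69·6 − 15² = 189.
m = (60·6 − 15·13)/189 = 55/63; c = (69·13 − 15·60)/189 = -1/63.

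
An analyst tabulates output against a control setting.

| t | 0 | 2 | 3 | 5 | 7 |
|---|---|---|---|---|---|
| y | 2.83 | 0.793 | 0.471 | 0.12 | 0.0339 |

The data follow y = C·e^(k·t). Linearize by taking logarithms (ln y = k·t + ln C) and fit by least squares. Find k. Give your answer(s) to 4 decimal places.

k = -0.6331

With ln yᵢ as the transformed response and tᵢ as the regressor:
Σt = 17.0000, Σ(t)² = 87.0000, Σln y = -5.4492, Σt·ln y = -37.0143.
Equations: 87.0000·k + 17.0000·ln C = -37.0143;  17.0000·k + 5·ln C = -5.4492.
Solving (det = 146.0000): k = -0.63312, ln C = 1.06278.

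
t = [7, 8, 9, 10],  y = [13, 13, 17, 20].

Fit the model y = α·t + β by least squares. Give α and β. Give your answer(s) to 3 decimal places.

α = 2.500, β = -5.500

Setting ∂/∂α … = 0 gives: 294·α + 34·β = 548;  34·α + 4·β = 63.
(Σt·t = 294, Σt = 34, Σ1 = 4, Σt·y = 548, Σy = 63.)
det = 294·4 − 34² = 20.
α = (548·4 − 34·63)/20 = 5/2; β = (294·63 − 34·548)/20 = -11/2.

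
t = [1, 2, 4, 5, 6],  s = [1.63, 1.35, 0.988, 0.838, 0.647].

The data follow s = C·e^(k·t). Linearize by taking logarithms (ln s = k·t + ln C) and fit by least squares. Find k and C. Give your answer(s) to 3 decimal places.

k = -0.177, C = 1.956

With ln sᵢ as the transformed response and tᵢ as the regressor:
AᵀA = [[82.0000, 18.0000]; [18.0000, 5]], rhs = [-2.4556, 0.1645]ᵀ  (here Σt = 18.0000, Σ(t)² = 82.0000, Σln s = 0.1645, Σt·ln s = -2.4556).
Solving (det = 86.0000): k = -0.17719, ln C = 0.67079, so C = exp(0.67079) = 1.95578.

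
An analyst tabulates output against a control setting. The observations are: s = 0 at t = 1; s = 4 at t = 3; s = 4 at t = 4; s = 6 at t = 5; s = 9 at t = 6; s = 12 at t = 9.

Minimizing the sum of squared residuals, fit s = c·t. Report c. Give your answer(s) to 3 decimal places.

c = 1.310

The normal system MᵀM·[c]ᵀ = Mᵀs is [[168]]·[c]ᵀ = [220]ᵀ.
Hence c = 220 / 168 ≈ 1.30952.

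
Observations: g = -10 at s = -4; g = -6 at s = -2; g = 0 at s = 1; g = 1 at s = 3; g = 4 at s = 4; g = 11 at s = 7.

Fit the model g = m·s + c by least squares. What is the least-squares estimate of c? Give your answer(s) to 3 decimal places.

Normal-equation sums: Σs·s = 95, Σs = 9, Σ1 = 6.
And Σs·g = 148, Σg = 0.
Normal equations: [[95, 9]; [9, 6]]·[m, c]ᵀ = [148, 0]ᵀ.
det = 95·6 − 9² = 489.
m = (148·6 − 9·0)/489 = 296/163; c = (95·0 − 9·148)/489 = -444/163.

c = -2.724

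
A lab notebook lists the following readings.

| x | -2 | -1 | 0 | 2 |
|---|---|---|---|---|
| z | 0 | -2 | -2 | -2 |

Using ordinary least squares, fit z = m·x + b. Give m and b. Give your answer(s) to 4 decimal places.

Normal-equation sums: Σx·x = 9, Σx = -1, Σ1 = 4.
For Mᵀz: Σx·z = -2, Σz = -6.
So MᵀM·[m, b]ᵀ = Mᵀz: [[9, -1]; [-1, 4]]·[m, b]ᵀ = [-2, -6]ᵀ.
det = 9·4 − (-1)² = 35.
m = ((-2)·4 − (-1)·(-6))/35 = -2/5; b = (9·(-6) − (-1)·(-2))/35 = -8/5.

m = -0.4000, b = -1.6000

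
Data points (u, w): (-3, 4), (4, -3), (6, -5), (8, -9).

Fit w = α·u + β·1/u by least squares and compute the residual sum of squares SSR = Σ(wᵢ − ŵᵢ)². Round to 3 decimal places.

The normal system XᵀX·[α, β]ᵀ = Xᵀw is [[125, 4]; [4, 125/576]]·[α, β]ᵀ = [-126, -97/24]ᵀ.
Eliminating β: (125/576)·(row 1) − 4·(row 2) gives (6409/576)·α = (125/576)·(-126) − 4·(-97/24) = -1073/96, so α = -222/221.
Then β = ((-97/24) − 4·(-222/221))/(125/576) = -24/221.
Residuals: 210/221, 231/221, 231/221, -210/221; SSR = 882/221.

SSR = 3.991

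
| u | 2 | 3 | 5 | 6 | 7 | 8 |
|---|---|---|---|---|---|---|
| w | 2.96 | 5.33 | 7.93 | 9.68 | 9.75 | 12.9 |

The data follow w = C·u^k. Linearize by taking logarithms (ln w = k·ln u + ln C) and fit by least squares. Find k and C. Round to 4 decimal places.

Linearized form: ln w = k·ln u + ln C. From the 6 transformed points,
XᵀX = [[15.5987, 9.2183]; [9.2183, 6]], rhs = [19.7395, 11.9338]ᵀ  (here Σln u = 9.2183, Σ(ln u)² = 15.5987, Σln w = 11.9338, Σln u·ln w = 19.7395).
Slope k = (n·Σln u·ln w − Σln u·Σln w)/(n·Σ(ln u)² − (Σln u)²) = (6·19.7395 − 9.2183·11.9338)/8.6152 = 0.97828; ln C = (Σln w − k·Σln u)/n = 0.48594, so C = exp(0.48594) = 1.62571.

k = 0.9783, C = 1.6257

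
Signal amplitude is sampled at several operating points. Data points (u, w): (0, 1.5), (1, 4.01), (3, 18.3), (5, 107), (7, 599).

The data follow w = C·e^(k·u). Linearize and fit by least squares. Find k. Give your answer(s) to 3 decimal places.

Linearized form: ln w = k·u + ln C. From the 5 transformed points,
Σu = 16.0000, Σ(u)² = 84.0000, Σln w = 15.7692, Σu·ln w = 78.2405.
Equations: 84.0000·k + 16.0000·ln C = 78.2405;  16.0000·k + 5·ln C = 15.7692.
Δ = 84.0000·5 − (16.0000)² = 164.0000; k = (78.2405·5 − 16.0000·15.7692)/164.0000 = 0.84692, ln C = (84.0000·15.7692 − 16.0000·78.2405)/164.0000 = 0.44372.

k = 0.847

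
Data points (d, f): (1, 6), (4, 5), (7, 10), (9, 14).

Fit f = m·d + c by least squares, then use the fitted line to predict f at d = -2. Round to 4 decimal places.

Normal-equation sums: Σd·d = 147, Σd = 21, Σ1 = 4.
Right-hand side: Σd·f = 222, Σf = 35.
AᵀA·[m, c]ᵀ = Aᵀf becomes [[147, 21]; [21, 4]]·[m, c]ᵀ = [222, 35]ᵀ.
det = 147·4 − 21² = 147.
m = (222·4 − 21·35)/147 = 51/49; c = (147·35 − 21·222)/147 = 23/7.
At d = -2: f̂ = (51/49)·(-2) + (23/7)·(1) = 59/49.

f̂ = 1.2041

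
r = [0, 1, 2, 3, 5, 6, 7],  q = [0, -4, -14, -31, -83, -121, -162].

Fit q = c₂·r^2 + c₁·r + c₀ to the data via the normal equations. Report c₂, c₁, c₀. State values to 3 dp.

c₂ = -3.229, c₁ = -0.597, c₀ = -0.030

The normal system MᵀM·[c₂, c₁, c₀]ᵀ = Mᵀq is [[4420, 720, 124]; [720, 124, 24]; [124, 24, 7]]·[c₂, c₁, c₀]ᵀ = [-14708, -2400, -415]ᵀ.
Inverting the 3×3 Gram matrix, [c₂, c₁, c₀]ᵀ = [-746/231, -46/77, -1/33]ᵀ.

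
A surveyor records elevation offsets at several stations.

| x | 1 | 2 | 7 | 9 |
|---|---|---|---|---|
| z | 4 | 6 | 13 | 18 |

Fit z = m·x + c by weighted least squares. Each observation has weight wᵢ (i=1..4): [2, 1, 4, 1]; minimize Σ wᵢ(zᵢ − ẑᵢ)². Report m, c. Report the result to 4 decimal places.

MᵀWM·[m, c]ᵀ = MᵀWz reads: 283·m + 41·c = 546;  41·m + 8·c = 84.
(Σwᵢ·x·x = 283, Σwᵢ·x = 41, Σwᵢ·1 = 8, Σwᵢ·x·z = 546, Σwᵢ·z = 84.)
Eliminating c: 8·(row 1) − 41·(row 2) gives 583·m = 8·546 − 41·84 = 924, so m = 84/53.
Then c = (84 − 41·(84/53))/8 = 126/53.

m = 1.5849, c = 2.3774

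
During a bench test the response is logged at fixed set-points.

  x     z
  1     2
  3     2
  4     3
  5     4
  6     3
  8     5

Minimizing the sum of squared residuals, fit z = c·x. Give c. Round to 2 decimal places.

c = 0.65

With design matrix A, AᵀA = [[151]] and Aᵀz = [98]ᵀ.
Hence c = 98 / 151 ≈ 0.649007.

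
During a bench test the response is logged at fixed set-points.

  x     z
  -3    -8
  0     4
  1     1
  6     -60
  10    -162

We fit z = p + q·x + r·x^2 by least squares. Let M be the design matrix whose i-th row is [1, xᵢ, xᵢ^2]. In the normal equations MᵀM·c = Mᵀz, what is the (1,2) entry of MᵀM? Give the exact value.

14

Row 1 ↔ basis 1, column 2 ↔ basis x, so (MᵀM)_{1,2} = Σᵢ x = (1)·(-3) + (1)·(0) + (1)·(1) + (1)·(6) + (1)·(10) = 14.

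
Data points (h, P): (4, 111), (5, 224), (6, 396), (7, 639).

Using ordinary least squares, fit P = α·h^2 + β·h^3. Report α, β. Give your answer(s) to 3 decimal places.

α = -1.224, β = 2.038

Forming XᵀX = [[4578, 28732]; [28732, 184026]] and XᵀP = [52943, 339817]ᵀ gives XᵀX·[α, β]ᵀ = XᵀP.
Δ = 4578·184026 − 28732² = 16943204.
α = (52943·184026 − 28732·339817)/16943204 = -10366763/8471602; β = (4578·339817 − 28732·52943)/16943204 = 17261975/8471602.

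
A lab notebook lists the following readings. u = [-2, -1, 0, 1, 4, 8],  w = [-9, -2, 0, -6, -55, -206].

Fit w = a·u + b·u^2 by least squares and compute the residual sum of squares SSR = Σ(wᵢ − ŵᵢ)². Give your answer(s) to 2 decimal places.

SSR = 2.29

Sums needed: Σu·u = 86, Σu·u^2 = 568, Σu^2·u^2 = 4370.
Moment sums: Σu·w = -1854, Σu^2·w = -14108.
Normal equations: [[86, 568]; [568, 4370]]·[a, b]ᵀ = [-1854, -14108]ᵀ.
Δ = 86·4370 − 568² = 53196.
a = ((-1854)·4370 − 568·(-14108))/53196 = -22159/13299; b = (86·(-14108) − 568·(-1854))/53196 = -40054/13299.
Residuals: -3793/13299, -2901/4433, 0, -17581/13299, -1945/13299, 378/4433; SSR = 30400/13299.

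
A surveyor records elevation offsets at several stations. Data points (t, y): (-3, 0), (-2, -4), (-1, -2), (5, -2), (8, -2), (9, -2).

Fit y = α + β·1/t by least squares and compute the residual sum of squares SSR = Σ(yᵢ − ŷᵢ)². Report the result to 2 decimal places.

SSR = 7.90

Compute the Gram sums: Σ1 = 6, Σ1/t = -503/360, Σ1/t·1/t = 185209/129600.
Moment sums: Σy = -12, Σ1/t·y = 563/180.
det = 6·(185209/129600) − (-503/360)² = 171649/25920.
α = ((-12)·(185209/129600) − (-503/360)·(563/180))/(171649/25920) = -331226/171649; β = (6·(563/180) − (-503/360)·(-12))/(171649/25920) = 51840/171649.
Residuals: 348506/171649, -329450/171649, 39768/171649, -1320/10097, -18552/171649, -17832/171649; SSR = 1355912/171649.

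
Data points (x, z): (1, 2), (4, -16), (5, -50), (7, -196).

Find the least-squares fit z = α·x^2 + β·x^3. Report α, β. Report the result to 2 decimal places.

Forming MᵀM = [[3283, 20957]; [20957, 137371]] and Mᵀz = [-11108, -74500]ᵀ gives MᵀM·[α, β]ᵀ = Mᵀz.
det = 3283·137371 − 20957² = 11793144.
α = ((-11108)·137371 − 20957·(-74500))/11793144 = 3; β = (3283·(-74500) − 20957·(-11108))/11793144 = -1.

α = 3.00, β = -1.00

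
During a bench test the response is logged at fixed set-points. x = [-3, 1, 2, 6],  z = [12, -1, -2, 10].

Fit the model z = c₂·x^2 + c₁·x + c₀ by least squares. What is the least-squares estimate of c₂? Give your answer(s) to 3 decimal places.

Normal-equation sums: Σx^2·x^2 = 1394, Σx^2·x = 198, Σx^2 = 50, Σx·x = 50, Σx = 6, Σ1 = 4.
And Σx^2·z = 459, Σx·z = 19, Σz = 19.
So MᵀM·[c₂, c₁, c₀]ᵀ = Mᵀz: [[1394, 198, 50]; [198, 50, 6]; [50, 6, 4]]·[c₂, c₁, c₀]ᵀ = [459, 19, 19]ᵀ.
Inverting the 3×3 Gram matrix, [c₂, c₁, c₀]ᵀ = [5/8, -691/328, 4/41]ᵀ.

c₂ = 0.625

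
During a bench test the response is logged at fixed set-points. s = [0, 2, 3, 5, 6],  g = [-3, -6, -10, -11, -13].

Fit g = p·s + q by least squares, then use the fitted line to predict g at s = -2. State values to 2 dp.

ĝ = -0.07

Forming AᵀA = [[74, 16]; [16, 5]] and Aᵀg = [-175, -43]ᵀ gives AᵀA·[p, q]ᵀ = Aᵀg.
det = 74·5 − 16² = 114.
p = ((-175)·5 − 16·(-43))/114 = -187/114; q = (74·(-43) − 16·(-175))/114 = -191/57.
At s = -2: ĝ = (-187/114)·(-2) + (-191/57)·(1) = -4/57.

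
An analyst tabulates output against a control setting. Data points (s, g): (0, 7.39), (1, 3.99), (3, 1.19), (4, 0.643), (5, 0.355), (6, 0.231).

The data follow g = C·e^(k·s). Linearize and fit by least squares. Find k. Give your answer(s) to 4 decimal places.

Let Y = ln g. Fitting Y = k·s + ln C by least squares:
AᵀA = [[87.0000, 19.0000]; [19.0000, 6]], rhs = [-13.8310, 0.6153]ᵀ  (here Σs = 19.0000, Σ(s)² = 87.0000, Σln g = 0.6153, Σs·ln g = -13.8310).
Slope k = (n·Σs·ln g − Σs·Σln g)/(n·Σ(s)² − (Σs)²) = (6·-13.8310 − 19.0000·0.6153)/161.0000 = -0.58805; ln C = (Σln g − k·Σs)/n = 1.96471.

k = -0.5881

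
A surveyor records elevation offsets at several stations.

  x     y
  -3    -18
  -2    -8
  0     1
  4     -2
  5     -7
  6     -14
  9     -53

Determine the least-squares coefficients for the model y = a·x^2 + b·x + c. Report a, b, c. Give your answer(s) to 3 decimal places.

Normal-equation sums: Σx^2·x^2 = 8835, Σx^2·x = 1099, Σx^2 = 171, Σx·x = 171, Σx = 19, Σ1 = 7.
Moment sums: Σx^2·y = -5198, Σx·y = -534, Σy = -101.
Inverting the 3×3 Gram matrix, [a, b, c]ᵀ = [-12819/12188, 946/277, 24315/12188]ᵀ.

a = -1.052, b = 3.415, c = 1.995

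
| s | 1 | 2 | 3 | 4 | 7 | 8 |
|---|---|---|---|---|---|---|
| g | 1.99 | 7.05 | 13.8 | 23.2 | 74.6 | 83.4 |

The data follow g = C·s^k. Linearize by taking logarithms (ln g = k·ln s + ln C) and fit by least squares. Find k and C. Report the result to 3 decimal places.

k = 1.823, C = 1.951

Let Y = ln g. Fitting Y = k·ln s + ln C by least squares:
Sums: Σln s = 7.2034, Σ(ln s)² = 11.7199, Σln g = 17.1458, Σln s·ln g = 26.1857.
Normal system: [[11.7199, 7.2034]; [7.2034, 6]]·[k, ln C]ᵀ = [26.1857, 17.1458]ᵀ.
Slope k = (n·Σln s·ln g − Σln s·Σln g)/(n·Σ(ln s)² − (Σln s)²) = (6·26.1857 − 7.2034·17.1458)/18.4301 = 1.82345; ln C = (Σln g − k·Σln s)/n = 0.66846, so C = exp(0.66846) = 1.95123.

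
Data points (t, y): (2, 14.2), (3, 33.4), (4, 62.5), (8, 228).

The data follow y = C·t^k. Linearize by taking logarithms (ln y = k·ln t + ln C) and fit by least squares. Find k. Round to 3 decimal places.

Let Y = ln y. Fitting Y = k·ln t + ln C by least squares:
Sums: Σln t = 5.2575, Σ(ln t)² = 7.9333, Σln y = 15.7263, Σln t·ln y = 22.7162.
Normal system: [[7.9333, 5.2575]; [5.2575, 4]]·[k, ln C]ᵀ = [22.7162, 15.7263]ᵀ.
Solving (det = 4.0919): k = 1.99999, ln C = 1.30284.

k = 2.000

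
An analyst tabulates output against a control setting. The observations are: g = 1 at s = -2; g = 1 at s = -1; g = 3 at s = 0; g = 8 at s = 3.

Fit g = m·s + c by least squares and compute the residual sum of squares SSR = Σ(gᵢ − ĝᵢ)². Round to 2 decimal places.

SSR = 1.25

The normal equations are: 14·m + 0·c = 21;  0·m + 4·c = 13.
det = 14·4 − 0² = 56.
m = (21·4 − 0·13)/56 = 3/2; c = (14·13 − 0·21)/56 = 13/4.
Residuals: 3/4, -3/4, -1/4, 1/4; SSR = 5/4.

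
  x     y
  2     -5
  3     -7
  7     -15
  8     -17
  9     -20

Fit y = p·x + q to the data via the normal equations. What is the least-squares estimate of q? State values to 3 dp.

q = -0.722

Compute the Gram sums: Σx·x = 207, Σx = 29, Σ1 = 5.
Right-hand side: Σx·y = -452, Σy = -64.
MᵀM·[p, q]ᵀ = Mᵀy becomes [[207, 29]; [29, 5]]·[p, q]ᵀ = [-452, -64]ᵀ.
Δ = 207·5 − 29² = 194.
p = ((-452)·5 − 29·(-64))/194 = -202/97; q = (207·(-64) − 29·(-452))/194 = -70/97.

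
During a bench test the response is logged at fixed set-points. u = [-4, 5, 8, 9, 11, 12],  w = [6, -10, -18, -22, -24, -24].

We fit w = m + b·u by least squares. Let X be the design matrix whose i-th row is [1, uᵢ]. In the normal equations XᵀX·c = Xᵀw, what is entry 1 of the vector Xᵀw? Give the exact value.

-92

Entry 1 ↔ basis 1, so (Xᵀw)_{1} = Σᵢ wᵢ = (1)·(6) + (1)·(-10) + (1)·(-18) + (1)·(-22) + (1)·(-24) + (1)·(-24) = -92.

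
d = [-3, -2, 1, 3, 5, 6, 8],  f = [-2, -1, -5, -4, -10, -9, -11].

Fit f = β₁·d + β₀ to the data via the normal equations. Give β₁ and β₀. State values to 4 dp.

Sums needed: Σd·d = 148, Σd = 18, Σ1 = 7.
Moment sums: Σd·f = -201, Σf = -42.
So XᵀX·[β₁, β₀]ᵀ = Xᵀf: [[148, 18]; [18, 7]]·[β₁, β₀]ᵀ = [-201, -42]ᵀ.
Determinant 148·7 − 18² = 712.
β₁ = ((-201)·7 − 18·(-42))/712 = -651/712; β₀ = (148·(-42) − 18·(-201))/712 = -1299/356.

β₁ = -0.9143, β₀ = -3.6489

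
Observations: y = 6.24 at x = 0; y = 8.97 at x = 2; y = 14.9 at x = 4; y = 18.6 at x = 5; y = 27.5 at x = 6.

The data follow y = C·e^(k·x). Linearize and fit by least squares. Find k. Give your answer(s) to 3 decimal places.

k = 0.242

With ln yᵢ as the transformed response and xᵢ as the regressor:
Sums: Σx = 17.0000, Σ(x)² = 81.0000, Σln y = 12.9636, Σx·ln y = 49.6941.
Normal system: [[81.0000, 17.0000]; [17.0000, 5]]·[k, ln C]ᵀ = [49.6941, 12.9636]ᵀ.
Slope k = (n·Σx·ln y − Σx·Σln y)/(n·Σ(x)² − (Σx)²) = (5·49.6941 − 17.0000·12.9636)/116.0000 = 0.24215; ln C = (Σln y − k·Σx)/n = 1.76939.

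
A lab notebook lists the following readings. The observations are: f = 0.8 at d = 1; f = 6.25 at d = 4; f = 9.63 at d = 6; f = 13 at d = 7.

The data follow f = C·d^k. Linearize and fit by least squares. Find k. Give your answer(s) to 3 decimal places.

k = 1.419

Taking logs, ln f = k·ln d + ln C, so regress ln f on ln d.
Σln d = 5.1240, Σ(ln d)² = 8.9188, Σln f = 6.4393, Σln d·ln f = 11.5898.
Equations: 8.9188·k + 5.1240·ln C = 11.5898;  5.1240·k + 4·ln C = 6.4393.
Δ = 8.9188·4 − (5.1240)² = 9.4201; k = (11.5898·4 − 5.1240·6.4393)/9.4201 = 1.41872, ln C = (8.9188·6.4393 − 5.1240·11.5898)/9.4201 = -0.20756.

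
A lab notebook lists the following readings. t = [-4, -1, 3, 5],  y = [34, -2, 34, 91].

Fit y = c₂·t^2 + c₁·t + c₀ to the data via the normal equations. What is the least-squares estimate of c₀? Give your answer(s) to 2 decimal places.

XᵀX·[c₂, c₁, c₀]ᵀ = Xᵀy reads: 963·c₂ + 87·c₁ + 51·c₀ = 3123;  87·c₂ + 51·c₁ + 3·c₀ = 423;  51·c₂ + 3·c₁ + 4·c₀ = 157.
(Σt^2·t^2 = 963, Σt^2·t = 87, Σt^2 = 51, Σt·t = 51, Σt = 3, Σ1 = 4, Σt^2·y = 3123, Σt·y = 423, Σy = 157.)
Solving the 3×3 system (Gaussian elimination) gives c₂ = 34/11, c₁ = 2267/715, c₀ = -1814/715.

c₀ = -2.54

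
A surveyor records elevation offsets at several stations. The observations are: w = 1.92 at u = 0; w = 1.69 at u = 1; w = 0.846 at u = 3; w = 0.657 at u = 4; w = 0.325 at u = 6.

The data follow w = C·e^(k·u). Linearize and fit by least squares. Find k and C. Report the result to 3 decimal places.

k = -0.303, C = 2.098

Taking logs, ln w = k·u + ln C, so regress ln w on u.
Σu = 14.0000, Σ(u)² = 62.0000, Σln w = -0.5342, Σu·ln w = -8.4008.
Equations: 62.0000·k + 14.0000·ln C = -8.4008;  14.0000·k + 5·ln C = -0.5342.
Slope k = (n·Σu·ln w − Σu·Σln w)/(n·Σ(u)² − (Σu)²) = (5·-8.4008 − 14.0000·-0.5342)/114.0000 = -0.30286; ln C = (Σln w − k·Σu)/n = 0.74116, so C = exp(0.74116) = 2.09837.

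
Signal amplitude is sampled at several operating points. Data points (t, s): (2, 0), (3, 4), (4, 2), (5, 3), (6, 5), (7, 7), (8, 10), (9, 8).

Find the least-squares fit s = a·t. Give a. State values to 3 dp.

a = 0.937

Sums needed: Σt·t = 284.
Right-hand side: Σt·s = 266.
Normal equations: [[284]]·[a]ᵀ = [266]ᵀ.
Hence a = 266 / 284 ≈ 0.93662.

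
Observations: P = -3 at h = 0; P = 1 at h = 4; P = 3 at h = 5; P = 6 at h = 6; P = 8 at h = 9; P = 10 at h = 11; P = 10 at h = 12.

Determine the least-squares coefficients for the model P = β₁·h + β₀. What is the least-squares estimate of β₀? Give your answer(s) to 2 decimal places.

β₀ = -2.63

The normal equations are: 423·β₁ + 47·β₀ = 357;  47·β₁ + 7·β₀ = 35.
(Σh·h = 423, Σh = 47, Σ1 = 7, Σh·P = 357, ΣP = 35.)
Determinant 423·7 − 47² = 752.
β₁ = (357·7 − 47·35)/752 = 427/376; β₀ = (423·35 − 47·357)/752 = -21/8.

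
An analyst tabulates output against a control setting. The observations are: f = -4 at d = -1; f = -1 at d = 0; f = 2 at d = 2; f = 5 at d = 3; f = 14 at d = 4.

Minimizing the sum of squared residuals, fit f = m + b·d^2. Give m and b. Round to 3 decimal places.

m = -2.903, b = 1.017

Normal-equation sums: Σ1 = 5, Σd^2 = 30, Σd^2·d^2 = 354.
And Σf = 16, Σd^2·f = 273.
Normal equations: [[5, 30]; [30, 354]]·[m, b]ᵀ = [16, 273]ᵀ.
det = 5·354 − 30² = 870.
m = (16·354 − 30·273)/870 = -421/145; b = (5·273 − 30·16)/870 = 59/58.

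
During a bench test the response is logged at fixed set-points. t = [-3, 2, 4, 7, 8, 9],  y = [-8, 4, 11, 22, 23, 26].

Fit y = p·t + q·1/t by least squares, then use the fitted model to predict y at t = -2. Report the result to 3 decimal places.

Compute the Gram sums: Σt·t = 223, Σt·1/t = 6, Σ1/t·1/t = 119893/254016.
Moment sums: Σt·y = 648, Σ1/t·y = 8227/504.
Eliminating q: (119893/254016)·(row 1) − 6·(row 2) gives (17591563/254016)·p = (119893/254016)·648 − 6·(8227/504) = 244501/1176, so p = 52812216/17591563.
Then q = ((8227/504) − 6·(52812216/17591563))/(119893/254016) = -62965224/17591563.
At t = -2: ŷ = (52812216/17591563)·(-2) + (-62965224/17591563)·(-1/2) = -74141820/17591563.

ŷ = -4.215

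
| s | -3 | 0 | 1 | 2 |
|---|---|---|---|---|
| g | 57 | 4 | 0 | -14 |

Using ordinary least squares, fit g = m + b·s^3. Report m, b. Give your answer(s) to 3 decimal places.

Entries of AᵀA: Σ1 = 4, Σs^3 = -18, Σs^3·s^3 = 794.
Moment sums: Σg = 47, Σs^3·g = -1651.
Normal equations: [[4, -18]; [-18, 794]]·[m, b]ᵀ = [47, -1651]ᵀ.
Eliminating b: 794·(row 1) − (-18)·(row 2) gives 2852·m = 794·47 − (-18)·(-1651) = 7600, so m = 1900/713.
Then b = ((-1651) − (-18)·(1900/713))/794 = -2879/1426.

m = 2.665, b = -2.019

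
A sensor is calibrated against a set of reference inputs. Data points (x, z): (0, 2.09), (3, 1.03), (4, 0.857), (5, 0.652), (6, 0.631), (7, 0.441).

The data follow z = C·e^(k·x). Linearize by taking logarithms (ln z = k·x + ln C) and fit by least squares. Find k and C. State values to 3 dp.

k = -0.214, C = 2.033

With ln zᵢ as the transformed response and xᵢ as the regressor:
XᵀX = [[135.0000, 25.0000]; [25.0000, 6]], rhs = [-11.1608, -1.0945]ᵀ  (here Σx = 25.0000, Σ(x)² = 135.0000, Σln z = -1.0945, Σx·ln z = -11.1608).
Δ = 135.0000·6 − (25.0000)² = 185.0000; k = (-11.1608·6 − 25.0000·-1.0945)/185.0000 = -0.21407, ln C = (135.0000·-1.0945 − 25.0000·-11.1608)/185.0000 = 0.70955, so C = exp(0.70955) = 2.03309.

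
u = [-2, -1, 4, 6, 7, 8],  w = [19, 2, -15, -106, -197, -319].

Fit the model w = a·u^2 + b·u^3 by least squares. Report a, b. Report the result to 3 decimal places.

a = 3.034, b = -1.003

Normal-equation sums: Σu^2·u^2 = 8066, Σu^2·u^3 = 58342, Σu^3·u^3 = 430610.
Moment sums: Σu^2·w = -34047, Σu^3·w = -254909.
Determinant 8066·430610 − 58342² = 69511296.
a = ((-34047)·430610 − 58342·(-254909))/69511296 = 6591319/2172228; b = (8066·(-254909) − 58342·(-34047))/69511296 = -2178935/2172228.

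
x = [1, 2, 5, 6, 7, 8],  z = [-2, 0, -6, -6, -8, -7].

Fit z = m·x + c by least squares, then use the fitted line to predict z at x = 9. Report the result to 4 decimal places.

Sums needed: Σx·x = 179, Σx = 29, Σ1 = 6.
And Σx·z = -180, Σz = -29.
So AᵀA·[m, c]ᵀ = Aᵀz: [[179, 29]; [29, 6]]·[m, c]ᵀ = [-180, -29]ᵀ.
Δ = 179·6 − 29² = 233.
m = ((-180)·6 − 29·(-29))/233 = -239/233; c = (179·(-29) − 29·(-180))/233 = 29/233.
At x = 9: ẑ = (-239/233)·(9) + (29/233)·(1) = -2122/233.

ẑ = -9.1073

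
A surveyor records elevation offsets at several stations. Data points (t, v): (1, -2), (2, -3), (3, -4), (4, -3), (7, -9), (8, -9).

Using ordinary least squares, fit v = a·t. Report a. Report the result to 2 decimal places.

Normal-equation sums: Σt·t = 143.
For Aᵀv: Σt·v = -167.
a = (-167)/143 = -1.16783.

a = -1.17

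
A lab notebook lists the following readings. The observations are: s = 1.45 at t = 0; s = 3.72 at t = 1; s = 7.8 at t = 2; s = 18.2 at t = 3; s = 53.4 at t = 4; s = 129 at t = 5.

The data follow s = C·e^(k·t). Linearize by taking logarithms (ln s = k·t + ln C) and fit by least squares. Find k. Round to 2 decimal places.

Taking logs, ln s = k·t + ln C, so regress ln s on t.
Sums: Σt = 15.0000, Σ(t)² = 55.0000, Σln s = 15.4785, Σt·ln s = 54.3365.
Normal system: [[55.0000, 15.0000]; [15.0000, 6]]·[k, ln C]ᵀ = [54.3365, 15.4785]ᵀ.
Slope k = (n·Σt·ln s − Σt·Σln s)/(n·Σ(t)² − (Σt)²) = (6·54.3365 − 15.0000·15.4785)/105.0000 = 0.89374; ln C = (Σln s − k·Σt)/n = 0.34540.

k = 0.89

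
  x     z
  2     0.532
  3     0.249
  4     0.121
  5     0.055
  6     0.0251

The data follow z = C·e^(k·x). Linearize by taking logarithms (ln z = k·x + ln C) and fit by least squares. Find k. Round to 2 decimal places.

With ln zᵢ as the transformed response and xᵢ as the regressor:
Σx = 20.0000, Σ(x)² = 90.0000, Σln z = -10.7187, Σx·ln z = -50.4924.
Equations: 90.0000·k + 20.0000·ln C = -50.4924;  20.0000·k + 5·ln C = -10.7187.
Solving (det = 50.0000): k = -0.76177, ln C = 0.90333.

k = -0.76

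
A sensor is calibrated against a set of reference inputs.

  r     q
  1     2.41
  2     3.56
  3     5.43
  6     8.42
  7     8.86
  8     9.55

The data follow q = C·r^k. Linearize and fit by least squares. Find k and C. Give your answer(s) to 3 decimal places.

Let Y = ln q. Fitting Y = k·ln r + ln C by least squares:
AᵀA = [[13.0084, 7.6089]; [7.6089, 6]], rhs = [15.4939, 10.4100]ᵀ  (here Σln r = 7.6089, Σ(ln r)² = 13.0084, Σln q = 10.4100, Σln r·ln q = 15.4939).
Δ = 13.0084·6 − (7.6089)² = 20.1558; k = (15.4939·6 − 7.6089·10.4100)/20.1558 = 0.68243, ln C = (13.0084·10.4100 − 7.6089·15.4939)/20.1558 = 0.86959, so C = exp(0.86959) = 2.38593.

k = 0.682, C = 2.386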